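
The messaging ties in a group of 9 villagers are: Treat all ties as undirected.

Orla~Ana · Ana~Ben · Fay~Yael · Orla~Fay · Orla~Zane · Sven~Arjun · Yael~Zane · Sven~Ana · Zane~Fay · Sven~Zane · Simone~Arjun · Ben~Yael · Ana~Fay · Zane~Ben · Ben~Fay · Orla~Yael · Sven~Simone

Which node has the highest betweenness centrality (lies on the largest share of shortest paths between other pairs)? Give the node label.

Unnormalized betweenness of each node: Ana:19/4, Arjun:0, Ben:7/12, Fay:5/6, Orla:7/12, Simone:0, Sven:49/4, Yael:1/4, Zane:31/4.
Sven has the largest value, 49/4, making it the main broker — the node through which the most shortest paths run.

Sven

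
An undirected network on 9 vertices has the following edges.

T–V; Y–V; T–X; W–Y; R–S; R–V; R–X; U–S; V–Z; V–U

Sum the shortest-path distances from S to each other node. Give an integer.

Distances from S: R:1, T:3, U:1, V:2, W:4, X:2, Y:3, Z:3.
Sum = 1 + 3 + 1 + 2 + 4 + 2 + 3 + 3 = 19.

19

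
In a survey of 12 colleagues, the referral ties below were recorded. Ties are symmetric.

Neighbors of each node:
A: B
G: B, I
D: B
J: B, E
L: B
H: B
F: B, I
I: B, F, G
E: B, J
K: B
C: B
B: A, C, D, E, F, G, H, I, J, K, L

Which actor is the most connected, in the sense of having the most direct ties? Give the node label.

Degrees — A:1, B:11, C:1, D:1, E:2, F:2, G:2, H:1, I:3, J:2, K:1, L:1.
The maximum is 11, attained only by B.

B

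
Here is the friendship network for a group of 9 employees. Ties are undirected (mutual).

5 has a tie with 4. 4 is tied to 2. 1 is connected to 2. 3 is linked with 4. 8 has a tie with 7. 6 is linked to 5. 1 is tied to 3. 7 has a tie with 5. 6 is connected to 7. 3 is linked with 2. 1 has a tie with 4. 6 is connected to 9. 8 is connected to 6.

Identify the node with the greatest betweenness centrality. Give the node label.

5

Unnormalized betweenness of each node: 1:0, 2:0, 3:0, 4:15, 5:16, 6:19/2, 7:5/2, 8:0, 9:0.
5 has the largest value, 16, making it the main broker — the node through which the most shortest paths run.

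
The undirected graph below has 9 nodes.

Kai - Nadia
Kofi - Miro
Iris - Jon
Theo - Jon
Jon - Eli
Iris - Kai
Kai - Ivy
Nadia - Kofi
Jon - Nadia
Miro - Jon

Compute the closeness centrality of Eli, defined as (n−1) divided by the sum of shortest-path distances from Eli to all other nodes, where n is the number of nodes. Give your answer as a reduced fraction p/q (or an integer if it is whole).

Distances from Eli: Iris:2, Ivy:4, Jon:1, Kai:3, Kofi:3, Miro:2, Nadia:2, Theo:2. Sum = 19.
n = 9, so closeness = 8/19.

8/19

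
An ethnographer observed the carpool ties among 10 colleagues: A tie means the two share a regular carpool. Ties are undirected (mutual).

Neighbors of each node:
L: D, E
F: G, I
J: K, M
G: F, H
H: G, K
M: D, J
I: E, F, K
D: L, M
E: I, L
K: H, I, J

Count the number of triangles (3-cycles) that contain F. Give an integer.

0

F's neighbors are G and I, but none of them are tied to each other, so no triangle contains F.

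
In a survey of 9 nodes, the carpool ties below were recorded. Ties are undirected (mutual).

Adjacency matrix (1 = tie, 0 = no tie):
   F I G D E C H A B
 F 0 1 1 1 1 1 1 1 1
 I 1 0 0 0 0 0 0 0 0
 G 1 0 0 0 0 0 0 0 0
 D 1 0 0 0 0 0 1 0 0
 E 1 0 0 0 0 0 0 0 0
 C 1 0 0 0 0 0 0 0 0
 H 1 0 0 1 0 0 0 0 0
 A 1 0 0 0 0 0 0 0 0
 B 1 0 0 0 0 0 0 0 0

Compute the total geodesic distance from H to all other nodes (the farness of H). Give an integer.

Distances from H: A:2, B:2, C:2, D:1, E:2, F:1, G:2, I:2.
Sum = 2 + 2 + 2 + 1 + 2 + 1 + 2 + 2 = 14.

14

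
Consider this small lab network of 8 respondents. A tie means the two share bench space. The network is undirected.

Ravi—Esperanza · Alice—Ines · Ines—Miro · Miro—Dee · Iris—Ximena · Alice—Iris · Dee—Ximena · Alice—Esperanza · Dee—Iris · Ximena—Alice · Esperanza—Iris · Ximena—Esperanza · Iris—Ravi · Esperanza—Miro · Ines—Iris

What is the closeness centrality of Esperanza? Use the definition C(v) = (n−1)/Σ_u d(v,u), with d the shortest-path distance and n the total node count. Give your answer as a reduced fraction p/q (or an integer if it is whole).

Distances from Esperanza: Alice:1, Dee:2, Ines:2, Iris:1, Miro:1, Ravi:1, Ximena:1. Sum = 9.
n = 8, so closeness = 7/9.

7/9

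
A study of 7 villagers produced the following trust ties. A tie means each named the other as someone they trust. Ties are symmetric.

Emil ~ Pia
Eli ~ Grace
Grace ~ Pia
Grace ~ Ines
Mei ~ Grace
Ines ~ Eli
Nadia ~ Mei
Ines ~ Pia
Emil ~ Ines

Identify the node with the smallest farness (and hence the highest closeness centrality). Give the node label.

Grace

Farness (sum of distances to all others) for each node — Eli:11, Emil:13, Grace:8, Ines:9, Mei:11, Nadia:16, Pia:10.
The smallest farness is 8, for Grace, so Grace has the highest closeness.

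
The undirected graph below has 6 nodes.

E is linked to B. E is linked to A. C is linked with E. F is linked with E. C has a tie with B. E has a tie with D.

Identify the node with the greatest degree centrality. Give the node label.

Degrees — A:1, B:2, C:2, D:1, E:5, F:1.
The maximum is 5, attained only by E.

E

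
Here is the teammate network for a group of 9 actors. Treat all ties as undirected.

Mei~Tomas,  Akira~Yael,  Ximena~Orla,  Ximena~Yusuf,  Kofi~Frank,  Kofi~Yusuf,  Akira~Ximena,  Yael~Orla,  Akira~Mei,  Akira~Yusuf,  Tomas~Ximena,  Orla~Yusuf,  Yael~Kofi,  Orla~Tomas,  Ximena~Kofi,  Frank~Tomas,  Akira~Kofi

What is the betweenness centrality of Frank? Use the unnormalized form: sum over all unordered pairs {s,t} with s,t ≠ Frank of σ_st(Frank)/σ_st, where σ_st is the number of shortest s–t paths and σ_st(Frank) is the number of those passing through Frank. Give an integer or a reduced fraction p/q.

Pairs whose geodesics pass through Frank — Tomas–Kofi: 1/2.
All other pairs contribute 0.
Summing the contributions gives betweenness(Frank) = 1/2.

1/2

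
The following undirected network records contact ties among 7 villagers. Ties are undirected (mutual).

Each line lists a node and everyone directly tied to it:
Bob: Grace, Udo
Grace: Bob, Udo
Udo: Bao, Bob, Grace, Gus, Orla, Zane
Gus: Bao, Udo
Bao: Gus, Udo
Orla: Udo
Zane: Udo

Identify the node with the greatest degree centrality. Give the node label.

Degrees — Bao:2, Bob:2, Grace:2, Gus:2, Orla:1, Udo:6, Zane:1.
The maximum is 6, attained only by Udo.

Udo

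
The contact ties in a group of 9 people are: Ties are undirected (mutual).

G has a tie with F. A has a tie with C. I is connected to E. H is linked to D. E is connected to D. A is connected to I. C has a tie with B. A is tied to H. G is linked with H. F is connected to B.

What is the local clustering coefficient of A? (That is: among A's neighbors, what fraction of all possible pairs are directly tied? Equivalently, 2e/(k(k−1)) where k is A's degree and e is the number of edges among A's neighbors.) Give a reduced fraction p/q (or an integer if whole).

0

A's neighbors: C, H, and I (k = 3).
Possible neighbor pairs: C(3,2) = 3. Edges among them: none → e = 0.
Clustering(A) = 0/3 = 0.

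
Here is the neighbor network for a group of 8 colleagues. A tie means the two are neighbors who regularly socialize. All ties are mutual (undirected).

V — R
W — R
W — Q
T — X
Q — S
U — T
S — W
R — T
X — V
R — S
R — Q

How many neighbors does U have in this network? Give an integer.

1

U is directly tied to T. That is 1 neighbor, so the degree of U is 1.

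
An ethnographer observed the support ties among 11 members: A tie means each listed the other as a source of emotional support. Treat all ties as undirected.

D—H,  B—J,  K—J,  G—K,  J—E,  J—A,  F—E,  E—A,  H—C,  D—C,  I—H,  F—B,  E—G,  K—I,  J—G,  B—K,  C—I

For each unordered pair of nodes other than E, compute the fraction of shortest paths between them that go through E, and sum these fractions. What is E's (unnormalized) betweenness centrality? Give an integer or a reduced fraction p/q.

Pairs whose geodesics pass through E — A–F: 1; A–G: 1/2; F–G: 1; F–J: 1/2.
All other pairs contribute 0.
Summing the contributions gives betweenness(E) = 3.

3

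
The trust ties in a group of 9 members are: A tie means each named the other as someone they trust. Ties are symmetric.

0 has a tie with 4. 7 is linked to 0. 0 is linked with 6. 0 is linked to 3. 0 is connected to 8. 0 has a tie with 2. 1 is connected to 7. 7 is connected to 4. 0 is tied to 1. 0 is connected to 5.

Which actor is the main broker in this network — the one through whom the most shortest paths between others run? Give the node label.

0

Unnormalized betweenness of each node: 0:51/2, 1:0, 2:0, 3:0, 4:0, 5:0, 6:0, 7:1/2, 8:0.
0 has the largest value, 51/2, making it the main broker — the node through which the most shortest paths run.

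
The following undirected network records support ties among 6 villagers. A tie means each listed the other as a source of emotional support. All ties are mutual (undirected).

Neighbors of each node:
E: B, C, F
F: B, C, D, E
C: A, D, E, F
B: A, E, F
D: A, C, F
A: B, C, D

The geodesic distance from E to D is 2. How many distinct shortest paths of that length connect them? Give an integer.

2

The shortest distance is 2. The length-2 paths are: E–F–D; E–C–D.
That gives 2 distinct shortest paths.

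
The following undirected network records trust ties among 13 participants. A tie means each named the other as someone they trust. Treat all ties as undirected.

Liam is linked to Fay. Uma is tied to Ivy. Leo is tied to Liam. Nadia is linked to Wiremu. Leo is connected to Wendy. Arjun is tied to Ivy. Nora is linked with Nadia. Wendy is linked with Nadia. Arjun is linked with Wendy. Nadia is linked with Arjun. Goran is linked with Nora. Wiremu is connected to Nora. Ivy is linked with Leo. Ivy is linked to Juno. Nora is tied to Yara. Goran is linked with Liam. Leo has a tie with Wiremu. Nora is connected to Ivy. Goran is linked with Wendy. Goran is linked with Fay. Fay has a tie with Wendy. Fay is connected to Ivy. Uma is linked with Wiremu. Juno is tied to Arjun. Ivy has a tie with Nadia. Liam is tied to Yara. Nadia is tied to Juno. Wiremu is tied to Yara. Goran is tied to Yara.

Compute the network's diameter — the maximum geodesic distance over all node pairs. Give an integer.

Eccentricity of each node (its greatest distance to any other): Arjun:3, Fay:3, Goran:3, Ivy:2, Juno:3, Leo:2, Liam:3, Nadia:3, Nora:2, Uma:3, Wendy:3, Wiremu:3, Yara:3.
The maximum eccentricity is 3, realized for instance by the pair Uma–Liam via Uma – Wiremu – Yara – Liam. So the diameter is 3.

3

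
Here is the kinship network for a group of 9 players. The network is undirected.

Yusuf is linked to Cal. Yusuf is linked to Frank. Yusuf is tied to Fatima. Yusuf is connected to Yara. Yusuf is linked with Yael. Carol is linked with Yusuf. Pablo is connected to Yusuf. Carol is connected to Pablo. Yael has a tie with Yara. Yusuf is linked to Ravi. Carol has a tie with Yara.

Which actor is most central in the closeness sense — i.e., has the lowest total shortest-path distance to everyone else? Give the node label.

Yusuf

Farness (sum of distances to all others) for each node — Cal:15, Carol:13, Fatima:15, Frank:15, Pablo:14, Ravi:15, Yael:14, Yara:13, Yusuf:8.
The smallest farness is 8, for Yusuf, so Yusuf has the highest closeness.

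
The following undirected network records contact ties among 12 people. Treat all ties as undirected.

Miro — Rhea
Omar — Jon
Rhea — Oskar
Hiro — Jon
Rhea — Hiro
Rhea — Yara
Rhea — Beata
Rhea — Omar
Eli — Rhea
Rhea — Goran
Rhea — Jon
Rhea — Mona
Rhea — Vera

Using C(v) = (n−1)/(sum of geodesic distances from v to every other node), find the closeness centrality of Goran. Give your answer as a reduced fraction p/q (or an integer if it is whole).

11/21

Distances from Goran: Beata:2, Eli:2, Hiro:2, Jon:2, Miro:2, Mona:2, Omar:2, Oskar:2, Rhea:1, Vera:2, Yara:2. Sum = 21.
n = 12, so closeness = 11/21.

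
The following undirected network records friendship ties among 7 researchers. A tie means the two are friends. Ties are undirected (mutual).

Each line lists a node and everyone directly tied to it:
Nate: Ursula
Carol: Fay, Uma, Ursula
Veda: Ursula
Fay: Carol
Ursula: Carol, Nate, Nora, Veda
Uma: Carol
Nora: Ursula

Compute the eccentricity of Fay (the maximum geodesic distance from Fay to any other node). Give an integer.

3

Distances from Fay: Carol:1, Nate:3, Nora:3, Uma:2, Ursula:2, Veda:3.
The largest is 3 (to Nora, Veda, and Nate), so the eccentricity of Fay is 3.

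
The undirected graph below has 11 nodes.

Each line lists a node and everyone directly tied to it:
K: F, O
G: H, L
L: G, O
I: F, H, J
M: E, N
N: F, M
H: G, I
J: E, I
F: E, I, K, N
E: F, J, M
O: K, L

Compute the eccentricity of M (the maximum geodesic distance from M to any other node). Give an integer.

5

Distances from M: E:1, F:2, G:5, H:4, I:3, J:2, K:3, L:5, N:1, O:4.
The largest is 5 (to L and G), so the eccentricity of M is 5.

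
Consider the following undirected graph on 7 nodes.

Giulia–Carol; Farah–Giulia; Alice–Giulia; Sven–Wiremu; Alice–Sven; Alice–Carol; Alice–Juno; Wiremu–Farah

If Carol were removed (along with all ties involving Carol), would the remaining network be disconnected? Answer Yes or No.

Even without Carol, every remaining node can still reach every other (the residual graph is connected), so Carol is not a cut vertex.

No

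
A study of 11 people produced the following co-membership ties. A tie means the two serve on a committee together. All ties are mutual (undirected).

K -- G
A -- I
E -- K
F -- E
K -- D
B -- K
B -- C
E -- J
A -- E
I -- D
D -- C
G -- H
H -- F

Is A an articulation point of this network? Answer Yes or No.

No

Even without A, every remaining node can still reach every other (the residual graph is connected), so A is not a cut vertex.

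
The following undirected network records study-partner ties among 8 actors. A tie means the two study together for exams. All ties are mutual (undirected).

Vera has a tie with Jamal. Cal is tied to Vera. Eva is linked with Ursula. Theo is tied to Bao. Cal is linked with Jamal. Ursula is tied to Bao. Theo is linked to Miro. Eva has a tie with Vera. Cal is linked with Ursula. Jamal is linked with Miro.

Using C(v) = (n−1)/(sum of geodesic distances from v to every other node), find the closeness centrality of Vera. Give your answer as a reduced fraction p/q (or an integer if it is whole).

Distances from Vera: Bao:3, Cal:1, Eva:1, Jamal:1, Miro:2, Theo:3, Ursula:2. Sum = 13.
n = 8, so closeness = 7/13.

7/13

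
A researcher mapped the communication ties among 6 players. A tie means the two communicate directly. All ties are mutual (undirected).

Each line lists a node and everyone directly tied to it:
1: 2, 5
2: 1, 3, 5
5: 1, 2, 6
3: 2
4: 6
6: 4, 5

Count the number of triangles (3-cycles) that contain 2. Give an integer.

1

2's neighbors: 1, 3, and 5.
Neighbor pairs that are themselves tied: 2–1–5. Each forms one triangle with 2, for 1 in total.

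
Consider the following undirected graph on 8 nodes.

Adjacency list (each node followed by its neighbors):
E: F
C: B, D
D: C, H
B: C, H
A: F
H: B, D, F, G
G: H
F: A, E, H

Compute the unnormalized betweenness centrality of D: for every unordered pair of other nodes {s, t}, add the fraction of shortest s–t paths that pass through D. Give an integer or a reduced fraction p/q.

Pairs whose geodesics pass through D — G–C: 1/2; A–C: 1/2; E–C: 1/2; F–C: 1/2; C–H: 1/2.
All other pairs contribute 0.
Summing the contributions gives betweenness(D) = 5/2.

5/2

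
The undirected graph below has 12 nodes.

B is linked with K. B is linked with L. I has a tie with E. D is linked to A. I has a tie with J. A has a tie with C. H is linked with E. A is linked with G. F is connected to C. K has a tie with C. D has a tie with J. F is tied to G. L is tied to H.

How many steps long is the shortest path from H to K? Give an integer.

One shortest route is H – L – B – K, which uses 3 edges, and at distance 2 from H we only reach {B, I}, which does not include K. So d(H,K) = 3.

3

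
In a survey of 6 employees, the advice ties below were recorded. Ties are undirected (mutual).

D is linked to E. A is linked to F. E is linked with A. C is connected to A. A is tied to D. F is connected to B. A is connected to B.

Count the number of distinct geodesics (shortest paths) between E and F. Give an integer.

1

The shortest distance is 2, and the only length-2 path is E–A–F. So there is exactly 1 shortest path.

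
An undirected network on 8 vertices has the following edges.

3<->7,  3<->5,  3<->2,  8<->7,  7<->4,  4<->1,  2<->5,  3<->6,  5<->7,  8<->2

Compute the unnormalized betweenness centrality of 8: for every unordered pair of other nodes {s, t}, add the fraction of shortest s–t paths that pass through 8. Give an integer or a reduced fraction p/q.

Pairs whose geodesics pass through 8 — 4–2: 1/3; 7–2: 1/3; 2–1: 1/3.
All other pairs contribute 0.
Summing the contributions gives betweenness(8) = 1.

1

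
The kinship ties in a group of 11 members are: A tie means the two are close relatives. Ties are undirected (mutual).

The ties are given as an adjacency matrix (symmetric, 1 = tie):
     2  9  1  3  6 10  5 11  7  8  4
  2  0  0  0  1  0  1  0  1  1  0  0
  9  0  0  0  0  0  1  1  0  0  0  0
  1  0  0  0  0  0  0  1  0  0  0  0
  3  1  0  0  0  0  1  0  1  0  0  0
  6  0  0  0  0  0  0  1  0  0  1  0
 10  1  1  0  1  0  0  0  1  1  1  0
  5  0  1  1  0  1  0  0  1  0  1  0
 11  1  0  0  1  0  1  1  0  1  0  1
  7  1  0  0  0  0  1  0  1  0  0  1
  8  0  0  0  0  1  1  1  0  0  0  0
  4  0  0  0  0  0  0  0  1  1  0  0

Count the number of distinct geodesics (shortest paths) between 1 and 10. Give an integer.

3

The shortest distance is 3. The length-3 paths are: 1–5–9–10; 1–5–11–10; 1–5–8–10.
That gives 3 distinct shortest paths.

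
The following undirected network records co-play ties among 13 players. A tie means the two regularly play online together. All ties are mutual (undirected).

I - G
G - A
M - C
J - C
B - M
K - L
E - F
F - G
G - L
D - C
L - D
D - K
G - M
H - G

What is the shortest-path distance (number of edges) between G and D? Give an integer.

One shortest route is G – L – D, which uses 2 edges, and G and D are not directly tied, so nothing shorter exists. So d(G,D) = 2.

2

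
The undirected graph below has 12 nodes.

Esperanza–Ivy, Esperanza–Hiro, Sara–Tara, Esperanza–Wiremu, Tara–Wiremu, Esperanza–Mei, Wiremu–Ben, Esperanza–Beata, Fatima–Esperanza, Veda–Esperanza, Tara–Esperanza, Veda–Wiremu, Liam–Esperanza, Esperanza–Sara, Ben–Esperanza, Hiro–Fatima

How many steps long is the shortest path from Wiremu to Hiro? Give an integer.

2

One shortest route is Wiremu – Esperanza – Hiro, which uses 2 edges, and Wiremu and Hiro are not directly tied, so nothing shorter exists. So d(Wiremu,Hiro) = 2.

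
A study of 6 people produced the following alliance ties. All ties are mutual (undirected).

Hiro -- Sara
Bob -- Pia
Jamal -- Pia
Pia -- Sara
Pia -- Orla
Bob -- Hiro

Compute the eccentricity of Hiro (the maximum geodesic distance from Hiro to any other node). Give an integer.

3

Distances from Hiro: Bob:1, Jamal:3, Orla:3, Pia:2, Sara:1.
The largest is 3 (to Jamal and Orla), so the eccentricity of Hiro is 3.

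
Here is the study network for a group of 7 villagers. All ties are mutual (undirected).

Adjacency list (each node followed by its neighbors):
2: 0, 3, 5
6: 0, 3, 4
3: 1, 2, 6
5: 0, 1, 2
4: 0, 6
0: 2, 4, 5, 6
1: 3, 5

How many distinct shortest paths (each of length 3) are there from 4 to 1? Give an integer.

2

The shortest distance is 3. The length-3 paths are: 4–6–3–1; 4–0–5–1.
That gives 2 distinct shortest paths.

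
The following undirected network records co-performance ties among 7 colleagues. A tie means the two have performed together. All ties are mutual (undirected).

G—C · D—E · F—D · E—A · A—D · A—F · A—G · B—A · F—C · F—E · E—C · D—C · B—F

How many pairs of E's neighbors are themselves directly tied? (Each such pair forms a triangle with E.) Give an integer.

E's neighbors: A, C, D, and F.
Neighbor pairs that are themselves tied: E–A–D; E–A–F; E–C–D; E–C–F; E–D–F. Each forms one triangle with E, for 5 in total.

5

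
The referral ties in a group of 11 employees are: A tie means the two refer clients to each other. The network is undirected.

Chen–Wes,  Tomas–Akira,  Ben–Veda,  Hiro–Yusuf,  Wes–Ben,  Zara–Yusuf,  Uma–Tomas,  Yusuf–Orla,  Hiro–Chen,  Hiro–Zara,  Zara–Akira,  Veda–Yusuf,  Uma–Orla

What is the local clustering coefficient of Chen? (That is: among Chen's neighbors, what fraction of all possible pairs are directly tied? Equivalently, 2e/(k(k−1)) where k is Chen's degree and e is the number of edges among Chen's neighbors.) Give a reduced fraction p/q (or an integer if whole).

Chen's neighbors: Hiro and Wes (k = 2).
Possible neighbor pairs: C(2,2) = 1. Edges among them: none → e = 0.
Clustering(Chen) = 0/1.

0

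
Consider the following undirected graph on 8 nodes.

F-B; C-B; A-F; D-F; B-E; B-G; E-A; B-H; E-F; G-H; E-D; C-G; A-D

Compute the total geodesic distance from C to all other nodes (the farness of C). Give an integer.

14

Distances from C: A:3, B:1, D:3, E:2, F:2, G:1, H:2.
Sum = 3 + 1 + 3 + 2 + 2 + 1 + 2 = 14.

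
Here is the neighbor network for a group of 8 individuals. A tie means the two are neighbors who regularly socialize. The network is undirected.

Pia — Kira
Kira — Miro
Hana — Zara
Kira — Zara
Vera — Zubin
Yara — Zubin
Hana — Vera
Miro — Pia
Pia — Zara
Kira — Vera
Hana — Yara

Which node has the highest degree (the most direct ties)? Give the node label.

Degrees — Hana:3, Kira:4, Miro:2, Pia:3, Vera:3, Yara:2, Zara:3, Zubin:2.
The maximum is 4, attained only by Kira.

Kira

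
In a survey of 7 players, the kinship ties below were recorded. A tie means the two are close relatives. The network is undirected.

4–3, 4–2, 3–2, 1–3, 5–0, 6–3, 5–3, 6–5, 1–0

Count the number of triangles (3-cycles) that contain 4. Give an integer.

4's neighbors: 2 and 3.
Neighbor pairs that are themselves tied: 4–2–3. Each forms one triangle with 4, for 1 in total.

1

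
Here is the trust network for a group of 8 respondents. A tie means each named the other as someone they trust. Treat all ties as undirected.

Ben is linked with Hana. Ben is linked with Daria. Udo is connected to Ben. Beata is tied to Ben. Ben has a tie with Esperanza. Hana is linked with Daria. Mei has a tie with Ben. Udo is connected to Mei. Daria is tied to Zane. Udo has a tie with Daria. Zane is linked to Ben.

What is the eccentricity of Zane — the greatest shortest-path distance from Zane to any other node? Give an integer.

2

Distances from Zane: Beata:2, Ben:1, Daria:1, Esperanza:2, Hana:2, Mei:2, Udo:2.
The largest is 2 (to Udo, Esperanza, Mei, Hana, and Beata), so the eccentricity of Zane is 2.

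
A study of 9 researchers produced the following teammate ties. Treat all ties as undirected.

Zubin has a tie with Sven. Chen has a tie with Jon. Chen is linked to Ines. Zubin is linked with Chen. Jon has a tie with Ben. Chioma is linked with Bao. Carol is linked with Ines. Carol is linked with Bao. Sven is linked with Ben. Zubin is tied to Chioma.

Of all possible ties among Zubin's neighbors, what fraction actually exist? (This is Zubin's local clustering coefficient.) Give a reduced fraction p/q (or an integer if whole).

0

Zubin's neighbors: Chen, Chioma, and Sven (k = 3).
Possible neighbor pairs: C(3,2) = 3. Edges among them: none → e = 0.
Clustering(Zubin) = 0/3 = 0.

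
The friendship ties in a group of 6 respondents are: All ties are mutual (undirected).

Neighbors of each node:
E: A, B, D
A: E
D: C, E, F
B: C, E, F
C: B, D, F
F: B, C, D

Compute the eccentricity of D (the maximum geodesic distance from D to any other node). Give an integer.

Distances from D: A:2, B:2, C:1, E:1, F:1.
The largest is 2 (to B and A), so the eccentricity of D is 2.

2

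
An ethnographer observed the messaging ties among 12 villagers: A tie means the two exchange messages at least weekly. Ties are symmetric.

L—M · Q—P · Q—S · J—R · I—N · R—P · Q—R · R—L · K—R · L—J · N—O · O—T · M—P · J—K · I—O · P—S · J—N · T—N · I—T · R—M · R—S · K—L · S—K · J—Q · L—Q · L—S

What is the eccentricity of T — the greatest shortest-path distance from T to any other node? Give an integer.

Distances from T: I:1, J:2, K:3, L:3, M:4, N:1, O:1, P:4, Q:3, R:3, S:4.
The largest is 4 (to S, P, and M), so the eccentricity of T is 4.

4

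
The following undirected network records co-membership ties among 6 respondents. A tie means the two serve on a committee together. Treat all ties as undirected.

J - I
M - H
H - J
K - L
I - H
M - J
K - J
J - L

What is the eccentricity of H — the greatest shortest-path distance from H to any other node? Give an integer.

Distances from H: I:1, J:1, K:2, L:2, M:1.
The largest is 2 (to K and L), so the eccentricity of H is 2.

2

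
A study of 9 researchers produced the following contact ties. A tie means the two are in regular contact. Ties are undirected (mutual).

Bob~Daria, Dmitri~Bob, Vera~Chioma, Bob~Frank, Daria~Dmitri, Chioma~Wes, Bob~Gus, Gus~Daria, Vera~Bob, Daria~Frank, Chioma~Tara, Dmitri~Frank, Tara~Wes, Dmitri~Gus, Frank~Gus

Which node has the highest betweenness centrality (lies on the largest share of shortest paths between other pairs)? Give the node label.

Unnormalized betweenness of each node: Bob:16, Chioma:12, Daria:0, Dmitri:0, Frank:0, Gus:0, Tara:0, Vera:15, Wes:0.
Bob has the largest value, 16, making it the main broker — the node through which the most shortest paths run.

Bob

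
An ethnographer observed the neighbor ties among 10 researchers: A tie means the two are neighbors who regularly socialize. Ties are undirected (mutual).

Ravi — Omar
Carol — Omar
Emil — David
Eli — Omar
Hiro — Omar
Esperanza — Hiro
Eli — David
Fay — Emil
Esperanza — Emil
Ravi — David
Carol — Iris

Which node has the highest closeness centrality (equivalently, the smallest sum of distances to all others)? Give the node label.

Omar

Farness (sum of distances to all others) for each node — Carol:23, David:19, Eli:19, Emil:21, Esperanza:21, Fay:29, Hiro:19, Iris:31, Omar:17, Ravi:19.
The smallest farness is 17, for Omar, so Omar has the highest closeness.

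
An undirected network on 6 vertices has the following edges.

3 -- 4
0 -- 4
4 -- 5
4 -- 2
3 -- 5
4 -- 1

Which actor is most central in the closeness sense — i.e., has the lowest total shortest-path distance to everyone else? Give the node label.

Farness (sum of distances to all others) for each node — 0:9, 1:9, 2:9, 3:8, 4:5, 5:8.
The smallest farness is 5, for 4, so 4 has the highest closeness.

4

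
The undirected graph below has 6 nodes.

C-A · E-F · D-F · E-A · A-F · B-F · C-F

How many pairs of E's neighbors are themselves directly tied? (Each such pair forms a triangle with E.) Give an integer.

1

E's neighbors: A and F.
Neighbor pairs that are themselves tied: E–A–F. Each forms one triangle with E, for 1 in total.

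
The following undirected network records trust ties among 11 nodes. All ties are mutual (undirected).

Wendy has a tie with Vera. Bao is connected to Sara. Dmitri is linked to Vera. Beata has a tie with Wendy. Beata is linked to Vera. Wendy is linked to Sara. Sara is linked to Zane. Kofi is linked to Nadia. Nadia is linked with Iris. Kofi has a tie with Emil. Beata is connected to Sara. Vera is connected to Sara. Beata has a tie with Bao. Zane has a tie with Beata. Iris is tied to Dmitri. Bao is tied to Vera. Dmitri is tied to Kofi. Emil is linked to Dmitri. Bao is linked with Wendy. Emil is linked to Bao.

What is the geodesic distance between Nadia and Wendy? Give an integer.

One shortest route is Nadia – Kofi – Dmitri – Vera – Wendy, which uses 4 edges, and at distance 3 from Nadia we only reach {Bao, Vera}, which does not include Wendy. So d(Nadia,Wendy) = 4.

4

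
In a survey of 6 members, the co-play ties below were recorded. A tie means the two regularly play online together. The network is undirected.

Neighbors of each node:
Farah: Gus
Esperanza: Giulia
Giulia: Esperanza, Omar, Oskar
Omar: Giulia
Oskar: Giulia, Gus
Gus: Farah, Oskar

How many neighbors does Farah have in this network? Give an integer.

1

Farah is directly tied to Gus. That is 1 neighbor, so the degree of Farah is 1.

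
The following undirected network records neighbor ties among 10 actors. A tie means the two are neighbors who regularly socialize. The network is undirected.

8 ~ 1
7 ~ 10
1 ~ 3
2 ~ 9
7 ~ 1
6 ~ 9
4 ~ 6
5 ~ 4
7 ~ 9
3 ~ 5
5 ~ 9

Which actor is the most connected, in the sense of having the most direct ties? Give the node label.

9

Degrees — 1:3, 2:1, 3:2, 4:2, 5:3, 6:2, 7:3, 8:1, 9:4, 10:1.
The maximum is 4, attained only by 9.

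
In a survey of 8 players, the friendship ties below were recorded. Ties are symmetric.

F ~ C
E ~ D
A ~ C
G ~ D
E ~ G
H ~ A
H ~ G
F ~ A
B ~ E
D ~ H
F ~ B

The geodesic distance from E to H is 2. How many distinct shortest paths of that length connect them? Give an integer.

2

The shortest distance is 2. The length-2 paths are: E–G–H; E–D–H.
That gives 2 distinct shortest paths.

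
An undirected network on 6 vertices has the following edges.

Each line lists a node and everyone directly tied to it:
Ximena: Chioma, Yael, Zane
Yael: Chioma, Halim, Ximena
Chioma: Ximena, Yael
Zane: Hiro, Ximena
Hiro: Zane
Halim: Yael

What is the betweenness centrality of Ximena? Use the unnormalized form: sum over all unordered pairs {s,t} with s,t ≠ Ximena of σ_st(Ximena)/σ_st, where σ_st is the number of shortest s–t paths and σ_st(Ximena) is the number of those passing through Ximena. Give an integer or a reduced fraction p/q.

6

Pairs whose geodesics pass through Ximena — Yael–Hiro: 1; Yael–Zane: 1; Hiro–Halim: 1; Hiro–Chioma: 1; Halim–Zane: 1; Zane–Chioma: 1.
All other pairs contribute 0.
Summing the contributions gives betweenness(Ximena) = 6.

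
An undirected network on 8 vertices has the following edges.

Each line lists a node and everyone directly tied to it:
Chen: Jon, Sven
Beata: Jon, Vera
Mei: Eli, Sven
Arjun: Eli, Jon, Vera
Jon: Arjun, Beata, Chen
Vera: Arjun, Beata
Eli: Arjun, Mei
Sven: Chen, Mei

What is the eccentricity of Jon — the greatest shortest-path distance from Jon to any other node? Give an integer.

3

Distances from Jon: Arjun:1, Beata:1, Chen:1, Eli:2, Mei:3, Sven:2, Vera:2.
The largest is 3 (to Mei), so the eccentricity of Jon is 3.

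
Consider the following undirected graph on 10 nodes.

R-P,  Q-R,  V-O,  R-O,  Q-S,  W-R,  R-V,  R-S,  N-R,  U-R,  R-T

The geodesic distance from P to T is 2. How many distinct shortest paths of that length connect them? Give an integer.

1

The shortest distance is 2, and the only length-2 path is P–R–T. So there is exactly 1 shortest path.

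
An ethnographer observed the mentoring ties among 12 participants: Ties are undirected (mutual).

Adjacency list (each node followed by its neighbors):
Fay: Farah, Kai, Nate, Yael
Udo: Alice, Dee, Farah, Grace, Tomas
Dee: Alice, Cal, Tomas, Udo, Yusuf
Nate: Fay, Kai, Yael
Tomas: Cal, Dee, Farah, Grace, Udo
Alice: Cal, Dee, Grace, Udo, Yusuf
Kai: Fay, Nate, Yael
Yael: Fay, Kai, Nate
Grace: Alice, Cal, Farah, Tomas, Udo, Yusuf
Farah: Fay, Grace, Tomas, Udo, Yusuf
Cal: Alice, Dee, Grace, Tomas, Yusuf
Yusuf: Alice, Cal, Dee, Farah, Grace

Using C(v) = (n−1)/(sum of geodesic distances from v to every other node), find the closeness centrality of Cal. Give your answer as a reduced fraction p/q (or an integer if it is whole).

Distances from Cal: Alice:1, Dee:1, Farah:2, Fay:3, Grace:1, Kai:4, Nate:4, Tomas:1, Udo:2, Yael:4, Yusuf:1. Sum = 24.
n = 12, so closeness = 11/24.

11/24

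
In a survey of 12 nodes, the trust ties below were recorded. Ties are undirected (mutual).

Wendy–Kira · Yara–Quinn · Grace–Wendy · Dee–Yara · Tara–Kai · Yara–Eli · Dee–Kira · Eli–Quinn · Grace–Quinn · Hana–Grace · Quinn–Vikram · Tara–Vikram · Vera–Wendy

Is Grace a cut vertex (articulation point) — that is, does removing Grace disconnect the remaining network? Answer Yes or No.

Yes

Removing Grace leaves {Dee, Eli, Kai, Kira, Quinn, Tara, Vera, Vikram, Wendy, and Yara} with no path to {Hana}, so the network splits into 2 components. Grace is a cut vertex.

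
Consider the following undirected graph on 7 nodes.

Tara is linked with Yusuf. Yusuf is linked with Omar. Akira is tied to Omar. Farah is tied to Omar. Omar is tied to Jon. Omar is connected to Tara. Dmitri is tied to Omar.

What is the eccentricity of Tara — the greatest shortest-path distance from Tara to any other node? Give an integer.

2

Distances from Tara: Akira:2, Dmitri:2, Farah:2, Jon:2, Omar:1, Yusuf:1.
The largest is 2 (to Dmitri, Farah, Jon, and Akira), so the eccentricity of Tara is 2.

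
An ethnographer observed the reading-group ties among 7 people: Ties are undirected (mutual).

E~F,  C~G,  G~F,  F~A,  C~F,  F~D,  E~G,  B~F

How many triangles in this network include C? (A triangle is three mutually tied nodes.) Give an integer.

1

C's neighbors: F and G.
Neighbor pairs that are themselves tied: C–F–G. Each forms one triangle with C, for 1 in total.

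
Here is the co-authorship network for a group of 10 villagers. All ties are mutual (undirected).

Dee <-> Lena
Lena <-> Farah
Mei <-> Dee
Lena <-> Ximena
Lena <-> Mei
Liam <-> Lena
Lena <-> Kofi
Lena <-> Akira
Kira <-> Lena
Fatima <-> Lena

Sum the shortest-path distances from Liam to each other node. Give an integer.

Distances from Liam: Akira:2, Dee:2, Farah:2, Fatima:2, Kira:2, Kofi:2, Lena:1, Mei:2, Ximena:2.
Sum = 2 + 2 + 2 + 2 + 2 + 2 + 1 + 2 + 2 = 17.

17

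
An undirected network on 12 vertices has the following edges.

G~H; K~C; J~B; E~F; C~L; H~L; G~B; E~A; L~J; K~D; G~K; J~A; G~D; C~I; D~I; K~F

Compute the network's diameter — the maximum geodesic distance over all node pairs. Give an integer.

4

Eccentricity of each node (its greatest distance to any other): A:4, B:3, C:3, D:4, E:4, F:3, G:3, H:4, I:4, J:3, K:3, L:3.
The maximum eccentricity is 4, realized for instance by the pair H–E via H – G – K – F – E. So the diameter is 4.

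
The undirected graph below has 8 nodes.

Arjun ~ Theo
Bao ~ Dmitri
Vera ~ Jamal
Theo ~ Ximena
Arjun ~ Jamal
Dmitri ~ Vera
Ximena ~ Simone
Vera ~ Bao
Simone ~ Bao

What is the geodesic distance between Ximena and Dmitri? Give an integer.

3

One shortest route is Ximena – Simone – Bao – Dmitri, which uses 3 edges, and at distance 2 from Ximena we only reach {Arjun, Bao}, which does not include Dmitri. So d(Ximena,Dmitri) = 3.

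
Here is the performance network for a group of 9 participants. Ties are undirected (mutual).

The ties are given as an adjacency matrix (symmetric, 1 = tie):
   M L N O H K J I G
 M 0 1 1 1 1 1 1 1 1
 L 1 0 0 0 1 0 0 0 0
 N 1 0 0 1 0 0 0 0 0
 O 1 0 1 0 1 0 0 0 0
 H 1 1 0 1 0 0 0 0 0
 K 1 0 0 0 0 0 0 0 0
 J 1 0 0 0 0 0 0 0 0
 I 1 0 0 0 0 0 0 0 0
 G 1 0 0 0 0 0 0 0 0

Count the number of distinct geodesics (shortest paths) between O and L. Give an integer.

2

The shortest distance is 2. The length-2 paths are: O–M–L; O–H–L.
That gives 2 distinct shortest paths.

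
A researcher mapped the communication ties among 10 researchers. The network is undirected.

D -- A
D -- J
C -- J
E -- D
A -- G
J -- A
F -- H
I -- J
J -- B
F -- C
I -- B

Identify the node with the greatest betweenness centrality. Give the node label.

Unnormalized betweenness of each node: A:8, B:0, C:14, D:8, E:0, F:8, G:0, H:0, I:0, J:26.
J has the largest value, 26, making it the main broker — the node through which the most shortest paths run.

J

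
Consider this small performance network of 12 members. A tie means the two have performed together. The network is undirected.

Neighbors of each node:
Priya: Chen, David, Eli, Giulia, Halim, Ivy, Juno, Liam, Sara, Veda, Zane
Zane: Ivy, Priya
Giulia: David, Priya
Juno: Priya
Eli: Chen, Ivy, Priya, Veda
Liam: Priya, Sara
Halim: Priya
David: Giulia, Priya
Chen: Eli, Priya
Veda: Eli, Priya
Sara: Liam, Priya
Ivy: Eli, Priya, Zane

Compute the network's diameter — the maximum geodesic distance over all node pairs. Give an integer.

Eccentricity of each node (its greatest distance to any other): Chen:2, David:2, Eli:2, Giulia:2, Halim:2, Ivy:2, Juno:2, Liam:2, Priya:1, Sara:2, Veda:2, Zane:2.
The maximum eccentricity is 2, realized for instance by the pair Veda–Chen via Veda – Priya – Chen. So the diameter is 2.

2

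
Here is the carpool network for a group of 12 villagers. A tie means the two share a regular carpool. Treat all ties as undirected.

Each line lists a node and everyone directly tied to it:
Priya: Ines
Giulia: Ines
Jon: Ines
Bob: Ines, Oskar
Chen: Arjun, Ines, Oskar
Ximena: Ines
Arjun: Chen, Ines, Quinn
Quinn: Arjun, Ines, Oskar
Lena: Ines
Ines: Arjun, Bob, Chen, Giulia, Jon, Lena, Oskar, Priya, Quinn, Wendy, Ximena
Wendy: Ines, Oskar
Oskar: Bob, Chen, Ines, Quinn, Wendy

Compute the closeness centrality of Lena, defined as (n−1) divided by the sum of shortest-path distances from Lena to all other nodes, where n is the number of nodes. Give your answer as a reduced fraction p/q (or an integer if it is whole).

Distances from Lena: Arjun:2, Bob:2, Chen:2, Giulia:2, Ines:1, Jon:2, Oskar:2, Priya:2, Quinn:2, Wendy:2, Ximena:2. Sum = 21.
n = 12, so closeness = 11/21.

11/21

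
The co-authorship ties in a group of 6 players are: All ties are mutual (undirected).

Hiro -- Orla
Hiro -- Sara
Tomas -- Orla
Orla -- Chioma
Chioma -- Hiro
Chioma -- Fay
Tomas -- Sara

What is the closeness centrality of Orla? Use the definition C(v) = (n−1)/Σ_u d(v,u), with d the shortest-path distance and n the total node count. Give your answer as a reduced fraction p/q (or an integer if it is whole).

5/7

Distances from Orla: Chioma:1, Fay:2, Hiro:1, Sara:2, Tomas:1. Sum = 7.
n = 6, so closeness = 5/7.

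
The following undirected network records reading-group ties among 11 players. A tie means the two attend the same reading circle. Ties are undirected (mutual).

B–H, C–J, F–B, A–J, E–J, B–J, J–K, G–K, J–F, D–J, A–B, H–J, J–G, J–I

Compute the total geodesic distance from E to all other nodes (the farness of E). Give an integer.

Distances from E: A:2, B:2, C:2, D:2, F:2, G:2, H:2, I:2, J:1, K:2.
Sum = 2 + 2 + 2 + 2 + 2 + 2 + 2 + 2 + 1 + 2 = 19.

19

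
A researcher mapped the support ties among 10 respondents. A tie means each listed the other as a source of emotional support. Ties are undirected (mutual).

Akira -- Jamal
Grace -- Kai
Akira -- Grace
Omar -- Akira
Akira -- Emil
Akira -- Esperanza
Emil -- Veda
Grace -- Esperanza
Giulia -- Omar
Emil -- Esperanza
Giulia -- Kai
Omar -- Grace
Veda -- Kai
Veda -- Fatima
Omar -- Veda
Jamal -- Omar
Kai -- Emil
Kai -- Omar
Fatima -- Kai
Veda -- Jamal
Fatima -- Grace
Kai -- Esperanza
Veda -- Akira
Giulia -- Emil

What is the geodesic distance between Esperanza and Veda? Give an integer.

One shortest route is Esperanza – Kai – Veda, which uses 2 edges, and Esperanza and Veda are not directly tied, so nothing shorter exists. So d(Esperanza,Veda) = 2.

2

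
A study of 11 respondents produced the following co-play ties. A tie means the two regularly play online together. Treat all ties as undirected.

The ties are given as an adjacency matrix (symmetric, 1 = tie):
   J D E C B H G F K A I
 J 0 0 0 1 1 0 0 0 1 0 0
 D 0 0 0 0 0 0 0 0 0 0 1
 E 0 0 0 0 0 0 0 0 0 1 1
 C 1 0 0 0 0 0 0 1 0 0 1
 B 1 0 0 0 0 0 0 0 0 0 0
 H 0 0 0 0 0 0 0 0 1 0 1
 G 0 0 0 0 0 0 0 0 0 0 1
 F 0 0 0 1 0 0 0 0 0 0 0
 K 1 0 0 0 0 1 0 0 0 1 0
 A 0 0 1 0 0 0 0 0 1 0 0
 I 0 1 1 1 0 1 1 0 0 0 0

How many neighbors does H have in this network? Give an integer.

H is directly tied to I and K. That is 2 neighbors, so the degree of H is 2.

2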